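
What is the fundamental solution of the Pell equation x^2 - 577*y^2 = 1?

(x, y) = (1153, 48)

First expand sqrt(577) as a continued fraction. With x_i = (sqrt(577) + m_i)/d_i and (m_0, d_0) = (0, 1): a_0 = floor(sqrt(577)) = 24, since 24^2 = 576 <= 577 < 625 = 25^2.
Iterate m_{i+1} = d_i*a_i - m_i, d_{i+1} = (577 - m_{i+1}^2)/d_i, a_{i+1} = floor((a_0 + m_{i+1})/d_{i+1}):
  m_1 = 1*24 - 0 = 24, d_1 = (577 - 24^2)/1 = 1/1 = 1, a_1 = floor((24 + 24)/1) = 48.
  m_2 = 1*48 - 24 = 24, d_2 = (577 - 24^2)/1 = 1/1 = 1: (m_2, d_2) = (m_1, d_1) = (24, 1), so from here the quotient a_1 repeats; the period length is 1.
So sqrt(577) = [24; (48)] with period length k = 1.
k is odd, so (p_{k-1}, q_{k-1}) only solves x^2 - 577y^2 = -1 and the fundamental solution of x^2 - 577y^2 = 1 is (p_{2k-1}, q_{2k-1}) = (p_1, q_1); compute convergents through index 1, running through the period twice.
Convergents (p_i = a_i*p_{i-1} + p_{i-2}, q_i = a_i*q_{i-1} + q_{i-2} with p_{-2}=0, p_{-1}=1, q_{-2}=1, q_{-1}=0):
  i=0: a_0=24, p_0 = 24*1 + 0 = 24, q_0 = 24*0 + 1 = 1.
  i=1: a_1=48, p_1 = 48*24 + 1 = 1153, q_1 = 48*1 + 0 = 48.
Indeed p_0^2 - 577*q_0^2 = 576 - 577 = -1, not +1.
Check: 1153^2 - 577*48^2 = 1329409 - 1329408 = 1, so (x, y) = (1153, 48) solves the equation, and by the theorem it is the least positive solution.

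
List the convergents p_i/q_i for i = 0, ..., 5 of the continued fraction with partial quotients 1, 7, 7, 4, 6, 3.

Using the convergent recurrence p_i = a_i*p_{i-1} + p_{i-2}, q_i = a_i*q_{i-1} + q_{i-2} with p_{-2}=0, p_{-1}=1, q_{-2}=1, q_{-1}=0:
  i=0: a_0=1, p_0 = 1*1 + 0 = 1, q_0 = 1*0 + 1 = 1.
  i=1: a_1=7, p_1 = 7*1 + 1 = 8, q_1 = 7*1 + 0 = 7.
  i=2: a_2=7, p_2 = 7*8 + 1 = 57, q_2 = 7*7 + 1 = 50.
  i=3: a_3=4, p_3 = 4*57 + 8 = 236, q_3 = 4*50 + 7 = 207.
  i=4: a_4=6, p_4 = 6*236 + 57 = 1473, q_4 = 6*207 + 50 = 1292.
  i=5: a_5=3, p_5 = 3*1473 + 236 = 4655, q_5 = 3*1292 + 207 = 4083.

1/1, 8/7, 57/50, 236/207, 1473/1292, 4655/4083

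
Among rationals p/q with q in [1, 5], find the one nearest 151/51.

3/1

Expand x = 151/51 as a continued fraction with the Euclidean algorithm:
  151 = 2*51 + 49, so a_0 = 2.
  51 = 1*49 + 2, so a_1 = 1.
  49 = 24*2 + 1, so a_2 = 24.
  2 = 2*1 + 0, so a_3 = 2.
so x = [2; 1, 24, 2].
Convergents (p_i = a_i*p_{i-1} + p_{i-2}, q_i = a_i*q_{i-1} + q_{i-2} with p_{-2}=0, p_{-1}=1, q_{-2}=1, q_{-1}=0), until the denominator exceeds 5:
  i=0: a_0=2, p_0 = 2*1 + 0 = 2, q_0 = 2*0 + 1 = 1.
  i=1: a_1=1, p_1 = 1*2 + 1 = 3, q_1 = 1*1 + 0 = 1.
  i=2: a_2=24, p_2 = 24*3 + 2 = 74, q_2 = 24*1 + 1 = 25.
q_2 = 25 > 5, so the last convergent with denominator <= 5 is p_1/q_1 = 3/1.
The closest fraction with denominator <= 5 is either p_1/q_1 or the intermediate fraction (k*p_1 + p_0)/(k*q_1 + q_0) with the largest k >= 1 whose denominator stays <= 5; these approach x as k grows, and every other convergent or intermediate fraction in range is farther away.
Largest k: floor((5 - q_0)/q_1) = floor((5 - 1)/1) = 4.
That gives (4*3 + 2)/(4*1 + 1) = 14/5.
Compare the errors: |x - 3/1| = |151*1 - 3*51|/(51*1) = 2/51, and |x - 14/5| = |151*5 - 14*51|/(51*5) = 41/255.
Cross-multiplying, 2*255 = 510 < 2091 = 41*51, so 2/51 is smaller: the convergent 3/1 is closer to x than 14/5.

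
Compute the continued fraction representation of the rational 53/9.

[5; 1, 8]

Run the Euclidean algorithm on 53 and 9; the successive quotients are the partial quotients a_0, a_1, ... (each step inverts the fractional part left over by the previous one):
  53 = 5*9 + 8, so a_0 = 5.
  9 = 1*8 + 1, so a_1 = 1.
  8 = 8*1 + 0, so a_2 = 8.
The remainder reaches 0 after 3 divisions, so the expansion has 3 partial quotients, read off in order.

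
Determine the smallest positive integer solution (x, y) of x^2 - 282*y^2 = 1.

First expand sqrt(282) as a continued fraction. With x_i = (sqrt(282) + m_i)/d_i and (m_0, d_0) = (0, 1): a_0 = floor(sqrt(282)) = 16, since 16^2 = 256 <= 282 < 289 = 17^2.
Iterate m_{i+1} = d_i*a_i - m_i, d_{i+1} = (282 - m_{i+1}^2)/d_i, a_{i+1} = floor((a_0 + m_{i+1})/d_{i+1}):
  m_1 = 1*16 - 0 = 16, d_1 = (282 - 16^2)/1 = 26/1 = 26, a_1 = floor((16 + 16)/26) = 1.
  m_2 = 26*1 - 16 = 10, d_2 = (282 - 10^2)/26 = 182/26 = 7, a_2 = floor((16 + 10)/7) = 3.
  m_3 = 7*3 - 10 = 11, d_3 = (282 - 11^2)/7 = 161/7 = 23, a_3 = floor((16 + 11)/23) = 1.
  m_4 = 23*1 - 11 = 12, d_4 = (282 - 12^2)/23 = 138/23 = 6, a_4 = floor((16 + 12)/6) = 4.
  m_5 = 6*4 - 12 = 12, d_5 = (282 - 12^2)/6 = 138/6 = 23, a_5 = floor((16 + 12)/23) = 1.
  m_6 = 23*1 - 12 = 11, d_6 = (282 - 11^2)/23 = 161/23 = 7, a_6 = floor((16 + 11)/7) = 3.
  m_7 = 7*3 - 11 = 10, d_7 = (282 - 10^2)/7 = 182/7 = 26, a_7 = floor((16 + 10)/26) = 1.
  m_8 = 26*1 - 10 = 16, d_8 = (282 - 16^2)/26 = 26/26 = 1, a_8 = floor((16 + 16)/1) = 32.
  m_9 = 1*32 - 16 = 16, d_9 = (282 - 16^2)/1 = 26/1 = 26: (m_9, d_9) = (m_1, d_1) = (16, 26), so from here the quotients repeat a_1, ..., a_8; the period length is 8.
So sqrt(282) = [16; (1, 3, 1, 4, 1, 3, 1, 32)] with period length k = 8.
k is even, so the fundamental solution of x^2 - 282y^2 = 1 is (p_{k-1}, q_{k-1}) = (p_7, q_7); compute convergents through index 7.
Convergents (p_i = a_i*p_{i-1} + p_{i-2}, q_i = a_i*q_{i-1} + q_{i-2} with p_{-2}=0, p_{-1}=1, q_{-2}=1, q_{-1}=0):
  i=0: a_0=16, p_0 = 16*1 + 0 = 16, q_0 = 16*0 + 1 = 1.
  i=1: a_1=1, p_1 = 1*16 + 1 = 17, q_1 = 1*1 + 0 = 1.
  i=2: a_2=3, p_2 = 3*17 + 16 = 67, q_2 = 3*1 + 1 = 4.
  i=3: a_3=1, p_3 = 1*67 + 17 = 84, q_3 = 1*4 + 1 = 5.
  i=4: a_4=4, p_4 = 4*84 + 67 = 403, q_4 = 4*5 + 4 = 24.
  i=5: a_5=1, p_5 = 1*403 + 84 = 487, q_5 = 1*24 + 5 = 29.
  i=6: a_6=3, p_6 = 3*487 + 403 = 1864, q_6 = 3*29 + 24 = 111.
  i=7: a_7=1, p_7 = 1*1864 + 487 = 2351, q_7 = 1*111 + 29 = 140.
Check: 2351^2 - 282*140^2 = 5527201 - 5527200 = 1, so (x, y) = (2351, 140) solves the equation, and by the theorem it is the least positive solution.

(x, y) = (2351, 140)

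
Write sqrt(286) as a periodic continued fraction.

Write x_i = (sqrt(286) + m_i)/d_i with (m_0, d_0) = (0, 1). a_0 = floor(sqrt(286)) = 16, since 16^2 = 256 <= 286 < 289 = 17^2.
Iterate m_{i+1} = d_i*a_i - m_i, d_{i+1} = (286 - m_{i+1}^2)/d_i, a_{i+1} = floor((a_0 + m_{i+1})/d_{i+1}):
  m_1 = 1*16 - 0 = 16, d_1 = (286 - 16^2)/1 = 30/1 = 30, a_1 = floor((16 + 16)/30) = 1.
  m_2 = 30*1 - 16 = 14, d_2 = (286 - 14^2)/30 = 90/30 = 3, a_2 = floor((16 + 14)/3) = 10.
  m_3 = 3*10 - 14 = 16, d_3 = (286 - 16^2)/3 = 30/3 = 10, a_3 = floor((16 + 16)/10) = 3.
  m_4 = 10*3 - 16 = 14, d_4 = (286 - 14^2)/10 = 90/10 = 9, a_4 = floor((16 + 14)/9) = 3.
  m_5 = 9*3 - 14 = 13, d_5 = (286 - 13^2)/9 = 117/9 = 13, a_5 = floor((16 + 13)/13) = 2.
  m_6 = 13*2 - 13 = 13, d_6 = (286 - 13^2)/13 = 117/13 = 9, a_6 = floor((16 + 13)/9) = 3.
  m_7 = 9*3 - 13 = 14, d_7 = (286 - 14^2)/9 = 90/9 = 10, a_7 = floor((16 + 14)/10) = 3.
  m_8 = 10*3 - 14 = 16, d_8 = (286 - 16^2)/10 = 30/10 = 3, a_8 = floor((16 + 16)/3) = 10.
  m_9 = 3*10 - 16 = 14, d_9 = (286 - 14^2)/3 = 90/3 = 30, a_9 = floor((16 + 14)/30) = 1.
  m_10 = 30*1 - 14 = 16, d_10 = (286 - 16^2)/30 = 30/30 = 1, a_10 = floor((16 + 16)/1) = 32.
  m_11 = 1*32 - 16 = 16, d_11 = (286 - 16^2)/1 = 30/1 = 30: (m_11, d_11) = (m_1, d_1) = (16, 30), so from here the quotients repeat a_1, ..., a_10; the period length is 10.
Hence the expansion of sqrt(286) is a_0 = 16 followed by the repeating block 1, 10, 3, 3, 2, 3, 3, 10, 1, 32 (period 10).

[16; (1, 10, 3, 3, 2, 3, 3, 10, 1, 32)]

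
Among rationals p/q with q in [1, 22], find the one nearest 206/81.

Expand x = 206/81 as a continued fraction with the Euclidean algorithm:
  206 = 2*81 + 44, so a_0 = 2.
  81 = 1*44 + 37, so a_1 = 1.
  44 = 1*37 + 7, so a_2 = 1.
  37 = 5*7 + 2, so a_3 = 5.
  7 = 3*2 + 1, so a_4 = 3.
  2 = 2*1 + 0, so a_5 = 2.
so x = [2; 1, 1, 5, 3, 2].
Convergents (p_i = a_i*p_{i-1} + p_{i-2}, q_i = a_i*q_{i-1} + q_{i-2} with p_{-2}=0, p_{-1}=1, q_{-2}=1, q_{-1}=0), until the denominator exceeds 22:
  i=0: a_0=2, p_0 = 2*1 + 0 = 2, q_0 = 2*0 + 1 = 1.
  i=1: a_1=1, p_1 = 1*2 + 1 = 3, q_1 = 1*1 + 0 = 1.
  i=2: a_2=1, p_2 = 1*3 + 2 = 5, q_2 = 1*1 + 1 = 2.
  i=3: a_3=5, p_3 = 5*5 + 3 = 28, q_3 = 5*2 + 1 = 11.
  i=4: a_4=3, p_4 = 3*28 + 5 = 89, q_4 = 3*11 + 2 = 35.
q_4 = 35 > 22, so the last convergent with denominator <= 22 is p_3/q_3 = 28/11.
The closest fraction with denominator <= 22 is either p_3/q_3 or the intermediate fraction (k*p_3 + p_2)/(k*q_3 + q_2) with the largest k >= 1 whose denominator stays <= 22; these approach x as k grows, and every other convergent or intermediate fraction in range is farther away.
Largest k: floor((22 - q_2)/q_3) = floor((22 - 2)/11) = 1.
That gives (1*28 + 5)/(1*11 + 2) = 33/13.
Compare the errors: |x - 28/11| = |206*11 - 28*81|/(81*11) = 2/891, and |x - 33/13| = |206*13 - 33*81|/(81*13) = 5/1053.
Cross-multiplying, 2*1053 = 2106 < 4455 = 5*891, so 2/891 is smaller: the convergent 28/11 is closer to x than 33/13.

28/11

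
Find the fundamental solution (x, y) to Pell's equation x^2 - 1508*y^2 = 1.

First expand sqrt(1508) as a continued fraction. With x_i = (sqrt(1508) + m_i)/d_i and (m_0, d_0) = (0, 1): a_0 = floor(sqrt(1508)) = 38, since 38^2 = 1444 <= 1508 < 1521 = 39^2.
Iterate m_{i+1} = d_i*a_i - m_i, d_{i+1} = (1508 - m_{i+1}^2)/d_i, a_{i+1} = floor((a_0 + m_{i+1})/d_{i+1}):
  m_1 = 1*38 - 0 = 38, d_1 = (1508 - 38^2)/1 = 64/1 = 64, a_1 = floor((38 + 38)/64) = 1.
  m_2 = 64*1 - 38 = 26, d_2 = (1508 - 26^2)/64 = 832/64 = 13, a_2 = floor((38 + 26)/13) = 4.
  m_3 = 13*4 - 26 = 26, d_3 = (1508 - 26^2)/13 = 832/13 = 64, a_3 = floor((38 + 26)/64) = 1.
  m_4 = 64*1 - 26 = 38, d_4 = (1508 - 38^2)/64 = 64/64 = 1, a_4 = floor((38 + 38)/1) = 76.
  m_5 = 1*76 - 38 = 38, d_5 = (1508 - 38^2)/1 = 64/1 = 64: (m_5, d_5) = (m_1, d_1) = (38, 64), so from here the quotients repeat a_1, ..., a_4; the period length is 4.
So sqrt(1508) = [38; (1, 4, 1, 76)] with period length k = 4.
k is even, so the fundamental solution of x^2 - 1508y^2 = 1 is (p_{k-1}, q_{k-1}) = (p_3, q_3); compute convergents through index 3.
Convergents (p_i = a_i*p_{i-1} + p_{i-2}, q_i = a_i*q_{i-1} + q_{i-2} with p_{-2}=0, p_{-1}=1, q_{-2}=1, q_{-1}=0):
  i=0: a_0=38, p_0 = 38*1 + 0 = 38, q_0 = 38*0 + 1 = 1.
  i=1: a_1=1, p_1 = 1*38 + 1 = 39, q_1 = 1*1 + 0 = 1.
  i=2: a_2=4, p_2 = 4*39 + 38 = 194, q_2 = 4*1 + 1 = 5.
  i=3: a_3=1, p_3 = 1*194 + 39 = 233, q_3 = 1*5 + 1 = 6.
Check: 233^2 - 1508*6^2 = 54289 - 54288 = 1, so (x, y) = (233, 6) solves the equation, and by the theorem it is the least positive solution.

(x, y) = (233, 6)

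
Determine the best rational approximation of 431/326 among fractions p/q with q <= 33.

41/31

Expand x = 431/326 as a continued fraction with the Euclidean algorithm:
  431 = 1*326 + 105, so a_0 = 1.
  326 = 3*105 + 11, so a_1 = 3.
  105 = 9*11 + 6, so a_2 = 9.
  11 = 1*6 + 5, so a_3 = 1.
  6 = 1*5 + 1, so a_4 = 1.
  5 = 5*1 + 0, so a_5 = 5.
so x = [1; 3, 9, 1, 1, 5].
Convergents (p_i = a_i*p_{i-1} + p_{i-2}, q_i = a_i*q_{i-1} + q_{i-2} with p_{-2}=0, p_{-1}=1, q_{-2}=1, q_{-1}=0), until the denominator exceeds 33:
  i=0: a_0=1, p_0 = 1*1 + 0 = 1, q_0 = 1*0 + 1 = 1.
  i=1: a_1=3, p_1 = 3*1 + 1 = 4, q_1 = 3*1 + 0 = 3.
  i=2: a_2=9, p_2 = 9*4 + 1 = 37, q_2 = 9*3 + 1 = 28.
  i=3: a_3=1, p_3 = 1*37 + 4 = 41, q_3 = 1*28 + 3 = 31.
  i=4: a_4=1, p_4 = 1*41 + 37 = 78, q_4 = 1*31 + 28 = 59.
q_4 = 59 > 33, so the last convergent with denominator <= 33 is p_3/q_3 = 41/31.
The closest fraction with denominator <= 33 is either p_3/q_3 or the intermediate fraction (k*p_3 + p_2)/(k*q_3 + q_2) with the largest k >= 1 whose denominator stays <= 33; these approach x as k grows, and every other convergent or intermediate fraction in range is farther away.
Largest k: floor((33 - q_2)/q_3) = floor((33 - 28)/31) = 0.
Since k = 0, no intermediate fraction beyond p_3/q_3 has denominator <= 33, so the convergent 41/31 is the closest (its error is |431*31 - 41*326|/(326*31) = 5/10106).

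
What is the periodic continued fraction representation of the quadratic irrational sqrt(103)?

Write x_i = (sqrt(103) + m_i)/d_i with (m_0, d_0) = (0, 1). a_0 = floor(sqrt(103)) = 10, since 10^2 = 100 <= 103 < 121 = 11^2.
Iterate m_{i+1} = d_i*a_i - m_i, d_{i+1} = (103 - m_{i+1}^2)/d_i, a_{i+1} = floor((a_0 + m_{i+1})/d_{i+1}):
  m_1 = 1*10 - 0 = 10, d_1 = (103 - 10^2)/1 = 3/1 = 3, a_1 = floor((10 + 10)/3) = 6.
  m_2 = 3*6 - 10 = 8, d_2 = (103 - 8^2)/3 = 39/3 = 13, a_2 = floor((10 + 8)/13) = 1.
  m_3 = 13*1 - 8 = 5, d_3 = (103 - 5^2)/13 = 78/13 = 6, a_3 = floor((10 + 5)/6) = 2.
  m_4 = 6*2 - 5 = 7, d_4 = (103 - 7^2)/6 = 54/6 = 9, a_4 = floor((10 + 7)/9) = 1.
  m_5 = 9*1 - 7 = 2, d_5 = (103 - 2^2)/9 = 99/9 = 11, a_5 = floor((10 + 2)/11) = 1.
  m_6 = 11*1 - 2 = 9, d_6 = (103 - 9^2)/11 = 22/11 = 2, a_6 = floor((10 + 9)/2) = 9.
  m_7 = 2*9 - 9 = 9, d_7 = (103 - 9^2)/2 = 22/2 = 11, a_7 = floor((10 + 9)/11) = 1.
  m_8 = 11*1 - 9 = 2, d_8 = (103 - 2^2)/11 = 99/11 = 9, a_8 = floor((10 + 2)/9) = 1.
  m_9 = 9*1 - 2 = 7, d_9 = (103 - 7^2)/9 = 54/9 = 6, a_9 = floor((10 + 7)/6) = 2.
  m_10 = 6*2 - 7 = 5, d_10 = (103 - 5^2)/6 = 78/6 = 13, a_10 = floor((10 + 5)/13) = 1.
  m_11 = 13*1 - 5 = 8, d_11 = (103 - 8^2)/13 = 39/13 = 3, a_11 = floor((10 + 8)/3) = 6.
  m_12 = 3*6 - 8 = 10, d_12 = (103 - 10^2)/3 = 3/3 = 1, a_12 = floor((10 + 10)/1) = 20.
  m_13 = 1*20 - 10 = 10, d_13 = (103 - 10^2)/1 = 3/1 = 3: (m_13, d_13) = (m_1, d_1) = (10, 3), so from here the quotients repeat a_1, ..., a_12; the period length is 12.
Hence the expansion of sqrt(103) is a_0 = 10 followed by the repeating block 6, 1, 2, 1, 1, 9, 1, 1, 2, 1, 6, 20 (period 12).

[10; (6, 1, 2, 1, 1, 9, 1, 1, 2, 1, 6, 20)]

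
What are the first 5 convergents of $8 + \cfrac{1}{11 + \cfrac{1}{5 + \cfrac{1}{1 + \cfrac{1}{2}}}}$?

Using the convergent recurrence p_i = a_i*p_{i-1} + p_{i-2}, q_i = a_i*q_{i-1} + q_{i-2} with p_{-2}=0, p_{-1}=1, q_{-2}=1, q_{-1}=0:
  i=0: a_0=8, p_0 = 8*1 + 0 = 8, q_0 = 8*0 + 1 = 1.
  i=1: a_1=11, p_1 = 11*8 + 1 = 89, q_1 = 11*1 + 0 = 11.
  i=2: a_2=5, p_2 = 5*89 + 8 = 453, q_2 = 5*11 + 1 = 56.
  i=3: a_3=1, p_3 = 1*453 + 89 = 542, q_3 = 1*56 + 11 = 67.
  i=4: a_4=2, p_4 = 2*542 + 453 = 1537, q_4 = 2*67 + 56 = 190.

8/1, 89/11, 453/56, 542/67, 1537/190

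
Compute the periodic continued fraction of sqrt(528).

[22; (1, 44)]

Write x_i = (sqrt(528) + m_i)/d_i with (m_0, d_0) = (0, 1). a_0 = floor(sqrt(528)) = 22, since 22^2 = 484 <= 528 < 529 = 23^2.
Iterate m_{i+1} = d_i*a_i - m_i, d_{i+1} = (528 - m_{i+1}^2)/d_i, a_{i+1} = floor((a_0 + m_{i+1})/d_{i+1}):
  m_1 = 1*22 - 0 = 22, d_1 = (528 - 22^2)/1 = 44/1 = 44, a_1 = floor((22 + 22)/44) = 1.
  m_2 = 44*1 - 22 = 22, d_2 = (528 - 22^2)/44 = 44/44 = 1, a_2 = floor((22 + 22)/1) = 44.
  m_3 = 1*44 - 22 = 22, d_3 = (528 - 22^2)/1 = 44/1 = 44: (m_3, d_3) = (m_1, d_1) = (22, 44), so from here the quotients repeat a_1, a_2; the period length is 2.
Hence the expansion of sqrt(528) is a_0 = 22 followed by the repeating block 1, 44 (period 2).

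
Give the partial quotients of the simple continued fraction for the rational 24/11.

[2; 5, 2]

Run the Euclidean algorithm on 24 and 11; the successive quotients are the partial quotients a_0, a_1, ... (each step inverts the fractional part left over by the previous one):
  24 = 2*11 + 2, so a_0 = 2.
  11 = 5*2 + 1, so a_1 = 5.
  2 = 2*1 + 0, so a_2 = 2.
The remainder reaches 0 after 3 divisions, so the expansion has 3 partial quotients, read off in order.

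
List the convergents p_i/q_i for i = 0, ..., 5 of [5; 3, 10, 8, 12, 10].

5/1, 16/3, 165/31, 1336/251, 16197/3043, 163306/30681

Using the convergent recurrence p_i = a_i*p_{i-1} + p_{i-2}, q_i = a_i*q_{i-1} + q_{i-2} with p_{-2}=0, p_{-1}=1, q_{-2}=1, q_{-1}=0:
  i=0: a_0=5, p_0 = 5*1 + 0 = 5, q_0 = 5*0 + 1 = 1.
  i=1: a_1=3, p_1 = 3*5 + 1 = 16, q_1 = 3*1 + 0 = 3.
  i=2: a_2=10, p_2 = 10*16 + 5 = 165, q_2 = 10*3 + 1 = 31.
  i=3: a_3=8, p_3 = 8*165 + 16 = 1336, q_3 = 8*31 + 3 = 251.
  i=4: a_4=12, p_4 = 12*1336 + 165 = 16197, q_4 = 12*251 + 31 = 3043.
  i=5: a_5=10, p_5 = 10*16197 + 1336 = 163306, q_5 = 10*3043 + 251 = 30681.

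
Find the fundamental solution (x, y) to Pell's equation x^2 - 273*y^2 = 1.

(x, y) = (727, 44)

First expand sqrt(273) as a continued fraction. With x_i = (sqrt(273) + m_i)/d_i and (m_0, d_0) = (0, 1): a_0 = floor(sqrt(273)) = 16, since 16^2 = 256 <= 273 < 289 = 17^2.
Iterate m_{i+1} = d_i*a_i - m_i, d_{i+1} = (273 - m_{i+1}^2)/d_i, a_{i+1} = floor((a_0 + m_{i+1})/d_{i+1}):
  m_1 = 1*16 - 0 = 16, d_1 = (273 - 16^2)/1 = 17/1 = 17, a_1 = floor((16 + 16)/17) = 1.
  m_2 = 17*1 - 16 = 1, d_2 = (273 - 1^2)/17 = 272/17 = 16, a_2 = floor((16 + 1)/16) = 1.
  m_3 = 16*1 - 1 = 15, d_3 = (273 - 15^2)/16 = 48/16 = 3, a_3 = floor((16 + 15)/3) = 10.
  m_4 = 3*10 - 15 = 15, d_4 = (273 - 15^2)/3 = 48/3 = 16, a_4 = floor((16 + 15)/16) = 1.
  m_5 = 16*1 - 15 = 1, d_5 = (273 - 1^2)/16 = 272/16 = 17, a_5 = floor((16 + 1)/17) = 1.
  m_6 = 17*1 - 1 = 16, d_6 = (273 - 16^2)/17 = 17/17 = 1, a_6 = floor((16 + 16)/1) = 32.
  m_7 = 1*32 - 16 = 16, d_7 = (273 - 16^2)/1 = 17/1 = 17: (m_7, d_7) = (m_1, d_1) = (16, 17), so from here the quotients repeat a_1, ..., a_6; the period length is 6.
So sqrt(273) = [16; (1, 1, 10, 1, 1, 32)] with period length k = 6.
k is even, so the fundamental solution of x^2 - 273y^2 = 1 is (p_{k-1}, q_{k-1}) = (p_5, q_5); compute convergents through index 5.
Convergents (p_i = a_i*p_{i-1} + p_{i-2}, q_i = a_i*q_{i-1} + q_{i-2} with p_{-2}=0, p_{-1}=1, q_{-2}=1, q_{-1}=0):
  i=0: a_0=16, p_0 = 16*1 + 0 = 16, q_0 = 16*0 + 1 = 1.
  i=1: a_1=1, p_1 = 1*16 + 1 = 17, q_1 = 1*1 + 0 = 1.
  i=2: a_2=1, p_2 = 1*17 + 16 = 33, q_2 = 1*1 + 1 = 2.
  i=3: a_3=10, p_3 = 10*33 + 17 = 347, q_3 = 10*2 + 1 = 21.
  i=4: a_4=1, p_4 = 1*347 + 33 = 380, q_4 = 1*21 + 2 = 23.
  i=5: a_5=1, p_5 = 1*380 + 347 = 727, q_5 = 1*23 + 21 = 44.
Check: 727^2 - 273*44^2 = 528529 - 528528 = 1, so (x, y) = (727, 44) solves the equation, and by the theorem it is the least positive solution.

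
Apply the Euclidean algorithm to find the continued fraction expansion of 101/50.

Run the Euclidean algorithm on 101 and 50; the successive quotients are the partial quotients a_0, a_1, ... (each step inverts the fractional part left over by the previous one):
  101 = 2*50 + 1, so a_0 = 2.
  50 = 50*1 + 0, so a_1 = 50.
The remainder reaches 0 after 2 divisions, so the expansion has 2 partial quotients, read off in order.

[2; 50]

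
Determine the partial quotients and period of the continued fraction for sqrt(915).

[30; (4, 60)]

Write x_i = (sqrt(915) + m_i)/d_i with (m_0, d_0) = (0, 1). a_0 = floor(sqrt(915)) = 30, since 30^2 = 900 <= 915 < 961 = 31^2.
Iterate m_{i+1} = d_i*a_i - m_i, d_{i+1} = (915 - m_{i+1}^2)/d_i, a_{i+1} = floor((a_0 + m_{i+1})/d_{i+1}):
  m_1 = 1*30 - 0 = 30, d_1 = (915 - 30^2)/1 = 15/1 = 15, a_1 = floor((30 + 30)/15) = 4.
  m_2 = 15*4 - 30 = 30, d_2 = (915 - 30^2)/15 = 15/15 = 1, a_2 = floor((30 + 30)/1) = 60.
  m_3 = 1*60 - 30 = 30, d_3 = (915 - 30^2)/1 = 15/1 = 15: (m_3, d_3) = (m_1, d_1) = (30, 15), so from here the quotients repeat a_1, a_2; the period length is 2.
Hence the expansion of sqrt(915) is a_0 = 30 followed by the repeating block 4, 60 (period 2).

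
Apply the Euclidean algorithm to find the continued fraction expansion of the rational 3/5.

Run the Euclidean algorithm on 3 and 5; the successive quotients are the partial quotients a_0, a_1, ... (each step inverts the fractional part left over by the previous one):
  3 = 0*5 + 3, so a_0 = 0.
  5 = 1*3 + 2, so a_1 = 1.
  3 = 1*2 + 1, so a_2 = 1.
  2 = 2*1 + 0, so a_3 = 2.
The remainder reaches 0 after 4 divisions, so the expansion has 4 partial quotients, read off in order.

[0; 1, 1, 2]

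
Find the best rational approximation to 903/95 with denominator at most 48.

Expand x = 903/95 as a continued fraction with the Euclidean algorithm:
  903 = 9*95 + 48, so a_0 = 9.
  95 = 1*48 + 47, so a_1 = 1.
  48 = 1*47 + 1, so a_2 = 1.
  47 = 47*1 + 0, so a_3 = 47.
so x = [9; 1, 1, 47].
Convergents (p_i = a_i*p_{i-1} + p_{i-2}, q_i = a_i*q_{i-1} + q_{i-2} with p_{-2}=0, p_{-1}=1, q_{-2}=1, q_{-1}=0), until the denominator exceeds 48:
  i=0: a_0=9, p_0 = 9*1 + 0 = 9, q_0 = 9*0 + 1 = 1.
  i=1: a_1=1, p_1 = 1*9 + 1 = 10, q_1 = 1*1 + 0 = 1.
  i=2: a_2=1, p_2 = 1*10 + 9 = 19, q_2 = 1*1 + 1 = 2.
  i=3: a_3=47, p_3 = 47*19 + 10 = 903, q_3 = 47*2 + 1 = 95.
q_3 = 95 > 48, so the last convergent with denominator <= 48 is p_2/q_2 = 19/2.
The closest fraction with denominator <= 48 is either p_2/q_2 or the intermediate fraction (k*p_2 + p_1)/(k*q_2 + q_1) with the largest k >= 1 whose denominator stays <= 48; these approach x as k grows, and every other convergent or intermediate fraction in range is farther away.
Largest k: floor((48 - q_1)/q_2) = floor((48 - 1)/2) = 23.
That gives (23*19 + 10)/(23*2 + 1) = 447/47.
Compare the errors: |x - 19/2| = |903*2 - 19*95|/(95*2) = 1/190, and |x - 447/47| = |903*47 - 447*95|/(95*47) = 24/4465.
Cross-multiplying, 1*4465 = 4465 < 4560 = 24*190, so 1/190 is smaller: the convergent 19/2 is closer to x than 447/47.

19/2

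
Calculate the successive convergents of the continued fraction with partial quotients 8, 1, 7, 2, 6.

Using the convergent recurrence p_i = a_i*p_{i-1} + p_{i-2}, q_i = a_i*q_{i-1} + q_{i-2} with p_{-2}=0, p_{-1}=1, q_{-2}=1, q_{-1}=0:
  i=0: a_0=8, p_0 = 8*1 + 0 = 8, q_0 = 8*0 + 1 = 1.
  i=1: a_1=1, p_1 = 1*8 + 1 = 9, q_1 = 1*1 + 0 = 1.
  i=2: a_2=7, p_2 = 7*9 + 8 = 71, q_2 = 7*1 + 1 = 8.
  i=3: a_3=2, p_3 = 2*71 + 9 = 151, q_3 = 2*8 + 1 = 17.
  i=4: a_4=6, p_4 = 6*151 + 71 = 977, q_4 = 6*17 + 8 = 110.

8/1, 9/1, 71/8, 151/17, 977/110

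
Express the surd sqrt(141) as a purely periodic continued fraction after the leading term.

[11; (1, 6, 1, 22)]

Write x_i = (sqrt(141) + m_i)/d_i with (m_0, d_0) = (0, 1). a_0 = floor(sqrt(141)) = 11, since 11^2 = 121 <= 141 < 144 = 12^2.
Iterate m_{i+1} = d_i*a_i - m_i, d_{i+1} = (141 - m_{i+1}^2)/d_i, a_{i+1} = floor((a_0 + m_{i+1})/d_{i+1}):
  m_1 = 1*11 - 0 = 11, d_1 = (141 - 11^2)/1 = 20/1 = 20, a_1 = floor((11 + 11)/20) = 1.
  m_2 = 20*1 - 11 = 9, d_2 = (141 - 9^2)/20 = 60/20 = 3, a_2 = floor((11 + 9)/3) = 6.
  m_3 = 3*6 - 9 = 9, d_3 = (141 - 9^2)/3 = 60/3 = 20, a_3 = floor((11 + 9)/20) = 1.
  m_4 = 20*1 - 9 = 11, d_4 = (141 - 11^2)/20 = 20/20 = 1, a_4 = floor((11 + 11)/1) = 22.
  m_5 = 1*22 - 11 = 11, d_5 = (141 - 11^2)/1 = 20/1 = 20: (m_5, d_5) = (m_1, d_1) = (11, 20), so from here the quotients repeat a_1, ..., a_4; the period length is 4.
Hence the expansion of sqrt(141) is a_0 = 11 followed by the repeating block 1, 6, 1, 22 (period 4).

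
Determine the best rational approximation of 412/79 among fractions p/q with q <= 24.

73/14

Expand x = 412/79 as a continued fraction with the Euclidean algorithm:
  412 = 5*79 + 17, so a_0 = 5.
  79 = 4*17 + 11, so a_1 = 4.
  17 = 1*11 + 6, so a_2 = 1.
  11 = 1*6 + 5, so a_3 = 1.
  6 = 1*5 + 1, so a_4 = 1.
  5 = 5*1 + 0, so a_5 = 5.
so x = [5; 4, 1, 1, 1, 5].
Convergents (p_i = a_i*p_{i-1} + p_{i-2}, q_i = a_i*q_{i-1} + q_{i-2} with p_{-2}=0, p_{-1}=1, q_{-2}=1, q_{-1}=0), until the denominator exceeds 24:
  i=0: a_0=5, p_0 = 5*1 + 0 = 5, q_0 = 5*0 + 1 = 1.
  i=1: a_1=4, p_1 = 4*5 + 1 = 21, q_1 = 4*1 + 0 = 4.
  i=2: a_2=1, p_2 = 1*21 + 5 = 26, q_2 = 1*4 + 1 = 5.
  i=3: a_3=1, p_3 = 1*26 + 21 = 47, q_3 = 1*5 + 4 = 9.
  i=4: a_4=1, p_4 = 1*47 + 26 = 73, q_4 = 1*9 + 5 = 14.
  i=5: a_5=5, p_5 = 5*73 + 47 = 412, q_5 = 5*14 + 9 = 79.
q_5 = 79 > 24, so the last convergent with denominator <= 24 is p_4/q_4 = 73/14.
The closest fraction with denominator <= 24 is either p_4/q_4 or the intermediate fraction (k*p_4 + p_3)/(k*q_4 + q_3) with the largest k >= 1 whose denominator stays <= 24; these approach x as k grows, and every other convergent or intermediate fraction in range is farther away.
Largest k: floor((24 - q_3)/q_4) = floor((24 - 9)/14) = 1.
That gives (1*73 + 47)/(1*14 + 9) = 120/23.
Compare the errors: |x - 73/14| = |412*14 - 73*79|/(79*14) = 1/1106, and |x - 120/23| = |412*23 - 120*79|/(79*23) = 4/1817.
Cross-multiplying, 1*1817 = 1817 < 4424 = 4*1106, so 1/1106 is smaller: the convergent 73/14 is closer to x than 120/23.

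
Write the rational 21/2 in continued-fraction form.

Run the Euclidean algorithm on 21 and 2; the successive quotients are the partial quotients a_0, a_1, ... (each step inverts the fractional part left over by the previous one):
  21 = 10*2 + 1, so a_0 = 10.
  2 = 2*1 + 0, so a_1 = 2.
The remainder reaches 0 after 2 divisions, so the expansion has 2 partial quotients, read off in order.

[10; 2]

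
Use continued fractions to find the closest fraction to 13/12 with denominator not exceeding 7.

8/7

Expand x = 13/12 as a continued fraction with the Euclidean algorithm:
  13 = 1*12 + 1, so a_0 = 1.
  12 = 12*1 + 0, so a_1 = 12.
so x = [1; 12].
Convergents (p_i = a_i*p_{i-1} + p_{i-2}, q_i = a_i*q_{i-1} + q_{i-2} with p_{-2}=0, p_{-1}=1, q_{-2}=1, q_{-1}=0), until the denominator exceeds 7:
  i=0: a_0=1, p_0 = 1*1 + 0 = 1, q_0 = 1*0 + 1 = 1.
  i=1: a_1=12, p_1 = 12*1 + 1 = 13, q_1 = 12*1 + 0 = 12.
q_1 = 12 > 7, so the last convergent with denominator <= 7 is p_0/q_0 = 1/1.
The closest fraction with denominator <= 7 is either p_0/q_0 or the intermediate fraction (k*p_0 + p_{-1})/(k*q_0 + q_{-1}) with the largest k >= 1 whose denominator stays <= 7; these approach x as k grows, and every other convergent or intermediate fraction in range is farther away.
Largest k: floor((7 - q_{-1})/q_0) = floor((7 - 0)/1) = 7 (using the seeds p_{-1} = 1, q_{-1} = 0).
That gives (7*1 + 1)/(7*1 + 0) = 8/7.
Compare the errors: |x - 1/1| = |13*1 - 1*12|/(12*1) = 1/12, and |x - 8/7| = |13*7 - 8*12|/(12*7) = 5/84.
Cross-multiplying, 5*12 = 60 < 84 = 1*84, so 5/84 is smaller: the intermediate fraction 8/7 is closer to x than 1/1.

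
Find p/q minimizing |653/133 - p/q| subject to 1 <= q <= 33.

Expand x = 653/133 as a continued fraction with the Euclidean algorithm:
  653 = 4*133 + 121, so a_0 = 4.
  133 = 1*121 + 12, so a_1 = 1.
  121 = 10*12 + 1, so a_2 = 10.
  12 = 12*1 + 0, so a_3 = 12.
so x = [4; 1, 10, 12].
Convergents (p_i = a_i*p_{i-1} + p_{i-2}, q_i = a_i*q_{i-1} + q_{i-2} with p_{-2}=0, p_{-1}=1, q_{-2}=1, q_{-1}=0), until the denominator exceeds 33:
  i=0: a_0=4, p_0 = 4*1 + 0 = 4, q_0 = 4*0 + 1 = 1.
  i=1: a_1=1, p_1 = 1*4 + 1 = 5, q_1 = 1*1 + 0 = 1.
  i=2: a_2=10, p_2 = 10*5 + 4 = 54, q_2 = 10*1 + 1 = 11.
  i=3: a_3=12, p_3 = 12*54 + 5 = 653, q_3 = 12*11 + 1 = 133.
q_3 = 133 > 33, so the last convergent with denominator <= 33 is p_2/q_2 = 54/11.
The closest fraction with denominator <= 33 is either p_2/q_2 or the intermediate fraction (k*p_2 + p_1)/(k*q_2 + q_1) with the largest k >= 1 whose denominator stays <= 33; these approach x as k grows, and every other convergent or intermediate fraction in range is farther away.
Largest k: floor((33 - q_1)/q_2) = floor((33 - 1)/11) = 2.
That gives (2*54 + 5)/(2*11 + 1) = 113/23.
Compare the errors: |x - 54/11| = |653*11 - 54*133|/(133*11) = 1/1463, and |x - 113/23| = |653*23 - 113*133|/(133*23) = 10/3059.
Cross-multiplying, 1*3059 = 3059 < 14630 = 10*1463, so 1/1463 is smaller: the convergent 54/11 is closer to x than 113/23.

54/11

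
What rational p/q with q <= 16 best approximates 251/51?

Expand x = 251/51 as a continued fraction with the Euclidean algorithm:
  251 = 4*51 + 47, so a_0 = 4.
  51 = 1*47 + 4, so a_1 = 1.
  47 = 11*4 + 3, so a_2 = 11.
  4 = 1*3 + 1, so a_3 = 1.
  3 = 3*1 + 0, so a_4 = 3.
so x = [4; 1, 11, 1, 3].
Convergents (p_i = a_i*p_{i-1} + p_{i-2}, q_i = a_i*q_{i-1} + q_{i-2} with p_{-2}=0, p_{-1}=1, q_{-2}=1, q_{-1}=0), until the denominator exceeds 16:
  i=0: a_0=4, p_0 = 4*1 + 0 = 4, q_0 = 4*0 + 1 = 1.
  i=1: a_1=1, p_1 = 1*4 + 1 = 5, q_1 = 1*1 + 0 = 1.
  i=2: a_2=11, p_2 = 11*5 + 4 = 59, q_2 = 11*1 + 1 = 12.
  i=3: a_3=1, p_3 = 1*59 + 5 = 64, q_3 = 1*12 + 1 = 13.
  i=4: a_4=3, p_4 = 3*64 + 59 = 251, q_4 = 3*13 + 12 = 51.
q_4 = 51 > 16, so the last convergent with denominator <= 16 is p_3/q_3 = 64/13.
The closest fraction with denominator <= 16 is either p_3/q_3 or the intermediate fraction (k*p_3 + p_2)/(k*q_3 + q_2) with the largest k >= 1 whose denominator stays <= 16; these approach x as k grows, and every other convergent or intermediate fraction in range is farther away.
Largest k: floor((16 - q_2)/q_3) = floor((16 - 12)/13) = 0.
Since k = 0, no intermediate fraction beyond p_3/q_3 has denominator <= 16, so the convergent 64/13 is the closest (its error is |251*13 - 64*51|/(51*13) = 1/663).

64/13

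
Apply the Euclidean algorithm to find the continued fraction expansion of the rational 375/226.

[1; 1, 1, 1, 14, 2, 2]

Run the Euclidean algorithm on 375 and 226; the successive quotients are the partial quotients a_0, a_1, ... (each step inverts the fractional part left over by the previous one):
  375 = 1*226 + 149, so a_0 = 1.
  226 = 1*149 + 77, so a_1 = 1.
  149 = 1*77 + 72, so a_2 = 1.
  77 = 1*72 + 5, so a_3 = 1.
  72 = 14*5 + 2, so a_4 = 14.
  5 = 2*2 + 1, so a_5 = 2.
  2 = 2*1 + 0, so a_6 = 2.
The remainder reaches 0 after 7 divisions, so the expansion has 7 partial quotients, read off in order.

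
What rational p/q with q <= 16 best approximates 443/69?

77/12

Expand x = 443/69 as a continued fraction with the Euclidean algorithm:
  443 = 6*69 + 29, so a_0 = 6.
  69 = 2*29 + 11, so a_1 = 2.
  29 = 2*11 + 7, so a_2 = 2.
  11 = 1*7 + 4, so a_3 = 1.
  7 = 1*4 + 3, so a_4 = 1.
  4 = 1*3 + 1, so a_5 = 1.
  3 = 3*1 + 0, so a_6 = 3.
so x = [6; 2, 2, 1, 1, 1, 3].
Convergents (p_i = a_i*p_{i-1} + p_{i-2}, q_i = a_i*q_{i-1} + q_{i-2} with p_{-2}=0, p_{-1}=1, q_{-2}=1, q_{-1}=0), until the denominator exceeds 16:
  i=0: a_0=6, p_0 = 6*1 + 0 = 6, q_0 = 6*0 + 1 = 1.
  i=1: a_1=2, p_1 = 2*6 + 1 = 13, q_1 = 2*1 + 0 = 2.
  i=2: a_2=2, p_2 = 2*13 + 6 = 32, q_2 = 2*2 + 1 = 5.
  i=3: a_3=1, p_3 = 1*32 + 13 = 45, q_3 = 1*5 + 2 = 7.
  i=4: a_4=1, p_4 = 1*45 + 32 = 77, q_4 = 1*7 + 5 = 12.
  i=5: a_5=1, p_5 = 1*77 + 45 = 122, q_5 = 1*12 + 7 = 19.
q_5 = 19 > 16, so the last convergent with denominator <= 16 is p_4/q_4 = 77/12.
The closest fraction with denominator <= 16 is either p_4/q_4 or the intermediate fraction (k*p_4 + p_3)/(k*q_4 + q_3) with the largest k >= 1 whose denominator stays <= 16; these approach x as k grows, and every other convergent or intermediate fraction in range is farther away.
Largest k: floor((16 - q_3)/q_4) = floor((16 - 7)/12) = 0.
Since k = 0, no intermediate fraction beyond p_4/q_4 has denominator <= 16, so the convergent 77/12 is the closest (its error is |443*12 - 77*69|/(69*12) = 3/828).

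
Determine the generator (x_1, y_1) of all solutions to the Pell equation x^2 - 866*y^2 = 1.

First expand sqrt(866) as a continued fraction. With x_i = (sqrt(866) + m_i)/d_i and (m_0, d_0) = (0, 1): a_0 = floor(sqrt(866)) = 29, since 29^2 = 841 <= 866 < 900 = 30^2.
Iterate m_{i+1} = d_i*a_i - m_i, d_{i+1} = (866 - m_{i+1}^2)/d_i, a_{i+1} = floor((a_0 + m_{i+1})/d_{i+1}):
  m_1 = 1*29 - 0 = 29, d_1 = (866 - 29^2)/1 = 25/1 = 25, a_1 = floor((29 + 29)/25) = 2.
  m_2 = 25*2 - 29 = 21, d_2 = (866 - 21^2)/25 = 425/25 = 17, a_2 = floor((29 + 21)/17) = 2.
  m_3 = 17*2 - 21 = 13, d_3 = (866 - 13^2)/17 = 697/17 = 41, a_3 = floor((29 + 13)/41) = 1.
  m_4 = 41*1 - 13 = 28, d_4 = (866 - 28^2)/41 = 82/41 = 2, a_4 = floor((29 + 28)/2) = 28.
  m_5 = 2*28 - 28 = 28, d_5 = (866 - 28^2)/2 = 82/2 = 41, a_5 = floor((29 + 28)/41) = 1.
  m_6 = 41*1 - 28 = 13, d_6 = (866 - 13^2)/41 = 697/41 = 17, a_6 = floor((29 + 13)/17) = 2.
  m_7 = 17*2 - 13 = 21, d_7 = (866 - 21^2)/17 = 425/17 = 25, a_7 = floor((29 + 21)/25) = 2.
  m_8 = 25*2 - 21 = 29, d_8 = (866 - 29^2)/25 = 25/25 = 1, a_8 = floor((29 + 29)/1) = 58.
  m_9 = 1*58 - 29 = 29, d_9 = (866 - 29^2)/1 = 25/1 = 25: (m_9, d_9) = (m_1, d_1) = (29, 25), so from here the quotients repeat a_1, ..., a_8; the period length is 8.
So sqrt(866) = [29; (2, 2, 1, 28, 1, 2, 2, 58)] with period length k = 8.
k is even, so the fundamental solution of x^2 - 866y^2 = 1 is (p_{k-1}, q_{k-1}) = (p_7, q_7); compute convergents through index 7.
Convergents (p_i = a_i*p_{i-1} + p_{i-2}, q_i = a_i*q_{i-1} + q_{i-2} with p_{-2}=0, p_{-1}=1, q_{-2}=1, q_{-1}=0):
  i=0: a_0=29, p_0 = 29*1 + 0 = 29, q_0 = 29*0 + 1 = 1.
  i=1: a_1=2, p_1 = 2*29 + 1 = 59, q_1 = 2*1 + 0 = 2.
  i=2: a_2=2, p_2 = 2*59 + 29 = 147, q_2 = 2*2 + 1 = 5.
  i=3: a_3=1, p_3 = 1*147 + 59 = 206, q_3 = 1*5 + 2 = 7.
  i=4: a_4=28, p_4 = 28*206 + 147 = 5915, q_4 = 28*7 + 5 = 201.
  i=5: a_5=1, p_5 = 1*5915 + 206 = 6121, q_5 = 1*201 + 7 = 208.
  i=6: a_6=2, p_6 = 2*6121 + 5915 = 18157, q_6 = 2*208 + 201 = 617.
  i=7: a_7=2, p_7 = 2*18157 + 6121 = 42435, q_7 = 2*617 + 208 = 1442.
Check: 42435^2 - 866*1442^2 = 1800729225 - 1800729224 = 1, so (x, y) = (42435, 1442) solves the equation, and by the theorem it is the least positive solution.

(x, y) = (42435, 1442)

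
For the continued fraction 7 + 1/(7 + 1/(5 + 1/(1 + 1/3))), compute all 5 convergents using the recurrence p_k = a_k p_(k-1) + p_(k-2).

7/1, 50/7, 257/36, 307/43, 1178/165

Using the convergent recurrence p_i = a_i*p_{i-1} + p_{i-2}, q_i = a_i*q_{i-1} + q_{i-2} with p_{-2}=0, p_{-1}=1, q_{-2}=1, q_{-1}=0:
  i=0: a_0=7, p_0 = 7*1 + 0 = 7, q_0 = 7*0 + 1 = 1.
  i=1: a_1=7, p_1 = 7*7 + 1 = 50, q_1 = 7*1 + 0 = 7.
  i=2: a_2=5, p_2 = 5*50 + 7 = 257, q_2 = 5*7 + 1 = 36.
  i=3: a_3=1, p_3 = 1*257 + 50 = 307, q_3 = 1*36 + 7 = 43.
  i=4: a_4=3, p_4 = 3*307 + 257 = 1178, q_4 = 3*43 + 36 = 165.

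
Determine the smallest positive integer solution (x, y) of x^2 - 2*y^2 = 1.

First expand sqrt(2) as a continued fraction. With x_i = (sqrt(2) + m_i)/d_i and (m_0, d_0) = (0, 1): a_0 = floor(sqrt(2)) = 1, since 1^2 = 1 <= 2 < 4 = 2^2.
Iterate m_{i+1} = d_i*a_i - m_i, d_{i+1} = (2 - m_{i+1}^2)/d_i, a_{i+1} = floor((a_0 + m_{i+1})/d_{i+1}):
  m_1 = 1*1 - 0 = 1, d_1 = (2 - 1^2)/1 = 1/1 = 1, a_1 = floor((1 + 1)/1) = 2.
  m_2 = 1*2 - 1 = 1, d_2 = (2 - 1^2)/1 = 1/1 = 1: (m_2, d_2) = (m_1, d_1) = (1, 1), so from here the quotient a_1 repeats; the period length is 1.
So sqrt(2) = [1; (2)] with period length k = 1.
k is odd, so (p_{k-1}, q_{k-1}) only solves x^2 - 2y^2 = -1 and the fundamental solution of x^2 - 2y^2 = 1 is (p_{2k-1}, q_{2k-1}) = (p_1, q_1); compute convergents through index 1, running through the period twice.
Convergents (p_i = a_i*p_{i-1} + p_{i-2}, q_i = a_i*q_{i-1} + q_{i-2} with p_{-2}=0, p_{-1}=1, q_{-2}=1, q_{-1}=0):
  i=0: a_0=1, p_0 = 1*1 + 0 = 1, q_0 = 1*0 + 1 = 1.
  i=1: a_1=2, p_1 = 2*1 + 1 = 3, q_1 = 2*1 + 0 = 2.
Indeed p_0^2 - 2*q_0^2 = 1 - 2 = -1, not +1.
Check: 3^2 - 2*2^2 = 9 - 8 = 1, so (x, y) = (3, 2) solves the equation, and by the theorem it is the least positive solution.

(x, y) = (3, 2)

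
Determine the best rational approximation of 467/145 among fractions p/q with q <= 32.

29/9

Expand x = 467/145 as a continued fraction with the Euclidean algorithm:
  467 = 3*145 + 32, so a_0 = 3.
  145 = 4*32 + 17, so a_1 = 4.
  32 = 1*17 + 15, so a_2 = 1.
  17 = 1*15 + 2, so a_3 = 1.
  15 = 7*2 + 1, so a_4 = 7.
  2 = 2*1 + 0, so a_5 = 2.
so x = [3; 4, 1, 1, 7, 2].
Convergents (p_i = a_i*p_{i-1} + p_{i-2}, q_i = a_i*q_{i-1} + q_{i-2} with p_{-2}=0, p_{-1}=1, q_{-2}=1, q_{-1}=0), until the denominator exceeds 32:
  i=0: a_0=3, p_0 = 3*1 + 0 = 3, q_0 = 3*0 + 1 = 1.
  i=1: a_1=4, p_1 = 4*3 + 1 = 13, q_1 = 4*1 + 0 = 4.
  i=2: a_2=1, p_2 = 1*13 + 3 = 16, q_2 = 1*4 + 1 = 5.
  i=3: a_3=1, p_3 = 1*16 + 13 = 29, q_3 = 1*5 + 4 = 9.
  i=4: a_4=7, p_4 = 7*29 + 16 = 219, q_4 = 7*9 + 5 = 68.
q_4 = 68 > 32, so the last convergent with denominator <= 32 is p_3/q_3 = 29/9.
The closest fraction with denominator <= 32 is either p_3/q_3 or the intermediate fraction (k*p_3 + p_2)/(k*q_3 + q_2) with the largest k >= 1 whose denominator stays <= 32; these approach x as k grows, and every other convergent or intermediate fraction in range is farther away.
Largest k: floor((32 - q_2)/q_3) = floor((32 - 5)/9) = 3.
That gives (3*29 + 16)/(3*9 + 5) = 103/32.
Compare the errors: |x - 29/9| = |467*9 - 29*145|/(145*9) = 2/1305, and |x - 103/32| = |467*32 - 103*145|/(145*32) = 9/4640.
Cross-multiplying, 2*4640 = 9280 < 11745 = 9*1305, so 2/1305 is smaller: the convergent 29/9 is closer to x than 103/32.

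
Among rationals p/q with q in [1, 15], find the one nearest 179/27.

53/8

Expand x = 179/27 as a continued fraction with the Euclidean algorithm:
  179 = 6*27 + 17, so a_0 = 6.
  27 = 1*17 + 10, so a_1 = 1.
  17 = 1*10 + 7, so a_2 = 1.
  10 = 1*7 + 3, so a_3 = 1.
  7 = 2*3 + 1, so a_4 = 2.
  3 = 3*1 + 0, so a_5 = 3.
so x = [6; 1, 1, 1, 2, 3].
Convergents (p_i = a_i*p_{i-1} + p_{i-2}, q_i = a_i*q_{i-1} + q_{i-2} with p_{-2}=0, p_{-1}=1, q_{-2}=1, q_{-1}=0), until the denominator exceeds 15:
  i=0: a_0=6, p_0 = 6*1 + 0 = 6, q_0 = 6*0 + 1 = 1.
  i=1: a_1=1, p_1 = 1*6 + 1 = 7, q_1 = 1*1 + 0 = 1.
  i=2: a_2=1, p_2 = 1*7 + 6 = 13, q_2 = 1*1 + 1 = 2.
  i=3: a_3=1, p_3 = 1*13 + 7 = 20, q_3 = 1*2 + 1 = 3.
  i=4: a_4=2, p_4 = 2*20 + 13 = 53, q_4 = 2*3 + 2 = 8.
  i=5: a_5=3, p_5 = 3*53 + 20 = 179, q_5 = 3*8 + 3 = 27.
q_5 = 27 > 15, so the last convergent with denominator <= 15 is p_4/q_4 = 53/8.
The closest fraction with denominator <= 15 is either p_4/q_4 or the intermediate fraction (k*p_4 + p_3)/(k*q_4 + q_3) with the largest k >= 1 whose denominator stays <= 15; these approach x as k grows, and every other convergent or intermediate fraction in range is farther away.
Largest k: floor((15 - q_3)/q_4) = floor((15 - 3)/8) = 1.
That gives (1*53 + 20)/(1*8 + 3) = 73/11.
Compare the errors: |x - 53/8| = |179*8 - 53*27|/(27*8) = 1/216, and |x - 73/11| = |179*11 - 73*27|/(27*11) = 2/297.
Cross-multiplying, 1*297 = 297 < 432 = 2*216, so 1/216 is smaller: the convergent 53/8 is closer to x than 73/11.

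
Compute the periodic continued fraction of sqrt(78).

Write x_i = (sqrt(78) + m_i)/d_i with (m_0, d_0) = (0, 1). a_0 = floor(sqrt(78)) = 8, since 8^2 = 64 <= 78 < 81 = 9^2.
Iterate m_{i+1} = d_i*a_i - m_i, d_{i+1} = (78 - m_{i+1}^2)/d_i, a_{i+1} = floor((a_0 + m_{i+1})/d_{i+1}):
  m_1 = 1*8 - 0 = 8, d_1 = (78 - 8^2)/1 = 14/1 = 14, a_1 = floor((8 + 8)/14) = 1.
  m_2 = 14*1 - 8 = 6, d_2 = (78 - 6^2)/14 = 42/14 = 3, a_2 = floor((8 + 6)/3) = 4.
  m_3 = 3*4 - 6 = 6, d_3 = (78 - 6^2)/3 = 42/3 = 14, a_3 = floor((8 + 6)/14) = 1.
  m_4 = 14*1 - 6 = 8, d_4 = (78 - 8^2)/14 = 14/14 = 1, a_4 = floor((8 + 8)/1) = 16.
  m_5 = 1*16 - 8 = 8, d_5 = (78 - 8^2)/1 = 14/1 = 14: (m_5, d_5) = (m_1, d_1) = (8, 14), so from here the quotients repeat a_1, ..., a_4; the period length is 4.
Hence the expansion of sqrt(78) is a_0 = 8 followed by the repeating block 1, 4, 1, 16 (period 4).

[8; (1, 4, 1, 16)]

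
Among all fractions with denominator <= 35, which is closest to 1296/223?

93/16

Expand x = 1296/223 as a continued fraction with the Euclidean algorithm:
  1296 = 5*223 + 181, so a_0 = 5.
  223 = 1*181 + 42, so a_1 = 1.
  181 = 4*42 + 13, so a_2 = 4.
  42 = 3*13 + 3, so a_3 = 3.
  13 = 4*3 + 1, so a_4 = 4.
  3 = 3*1 + 0, so a_5 = 3.
so x = [5; 1, 4, 3, 4, 3].
Convergents (p_i = a_i*p_{i-1} + p_{i-2}, q_i = a_i*q_{i-1} + q_{i-2} with p_{-2}=0, p_{-1}=1, q_{-2}=1, q_{-1}=0), until the denominator exceeds 35:
  i=0: a_0=5, p_0 = 5*1 + 0 = 5, q_0 = 5*0 + 1 = 1.
  i=1: a_1=1, p_1 = 1*5 + 1 = 6, q_1 = 1*1 + 0 = 1.
  i=2: a_2=4, p_2 = 4*6 + 5 = 29, q_2 = 4*1 + 1 = 5.
  i=3: a_3=3, p_3 = 3*29 + 6 = 93, q_3 = 3*5 + 1 = 16.
  i=4: a_4=4, p_4 = 4*93 + 29 = 401, q_4 = 4*16 + 5 = 69.
q_4 = 69 > 35, so the last convergent with denominator <= 35 is p_3/q_3 = 93/16.
The closest fraction with denominator <= 35 is either p_3/q_3 or the intermediate fraction (k*p_3 + p_2)/(k*q_3 + q_2) with the largest k >= 1 whose denominator stays <= 35; these approach x as k grows, and every other convergent or intermediate fraction in range is farther away.
Largest k: floor((35 - q_2)/q_3) = floor((35 - 5)/16) = 1.
That gives (1*93 + 29)/(1*16 + 5) = 122/21.
Compare the errors: |x - 93/16| = |1296*16 - 93*223|/(223*16) = 3/3568, and |x - 122/21| = |1296*21 - 122*223|/(223*21) = 10/4683.
Cross-multiplying, 3*4683 = 14049 < 35680 = 10*3568, so 3/3568 is smaller: the convergent 93/16 is closer to x than 122/21.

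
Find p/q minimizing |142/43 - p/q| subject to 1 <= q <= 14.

Expand x = 142/43 as a continued fraction with the Euclidean algorithm:
  142 = 3*43 + 13, so a_0 = 3.
  43 = 3*13 + 4, so a_1 = 3.
  13 = 3*4 + 1, so a_2 = 3.
  4 = 4*1 + 0, so a_3 = 4.
so x = [3; 3, 3, 4].
Convergents (p_i = a_i*p_{i-1} + p_{i-2}, q_i = a_i*q_{i-1} + q_{i-2} with p_{-2}=0, p_{-1}=1, q_{-2}=1, q_{-1}=0), until the denominator exceeds 14:
  i=0: a_0=3, p_0 = 3*1 + 0 = 3, q_0 = 3*0 + 1 = 1.
  i=1: a_1=3, p_1 = 3*3 + 1 = 10, q_1 = 3*1 + 0 = 3.
  i=2: a_2=3, p_2 = 3*10 + 3 = 33, q_2 = 3*3 + 1 = 10.
  i=3: a_3=4, p_3 = 4*33 + 10 = 142, q_3 = 4*10 + 3 = 43.
q_3 = 43 > 14, so the last convergent with denominator <= 14 is p_2/q_2 = 33/10.
The closest fraction with denominator <= 14 is either p_2/q_2 or the intermediate fraction (k*p_2 + p_1)/(k*q_2 + q_1) with the largest k >= 1 whose denominator stays <= 14; these approach x as k grows, and every other convergent or intermediate fraction in range is farther away.
Largest k: floor((14 - q_1)/q_2) = floor((14 - 3)/10) = 1.
That gives (1*33 + 10)/(1*10 + 3) = 43/13.
Compare the errors: |x - 33/10| = |142*10 - 33*43|/(43*10) = 1/430, and |x - 43/13| = |142*13 - 43*43|/(43*13) = 3/559.
Cross-multiplying, 1*559 = 559 < 1290 = 3*430, so 1/430 is smaller: the convergent 33/10 is closer to x than 43/13.

33/10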